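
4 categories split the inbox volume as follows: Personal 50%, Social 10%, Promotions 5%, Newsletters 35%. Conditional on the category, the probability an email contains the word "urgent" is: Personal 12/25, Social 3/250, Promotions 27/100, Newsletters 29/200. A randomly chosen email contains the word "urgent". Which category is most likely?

Compute prior × likelihood for every hypothesis:
  Personal: 0.5 × 0.48 = 0.24
  Social: 0.1 × 0.012 = 0.0012
  Promotions: 0.05 × 0.27 = 0.0135
  Newsletters: 0.35 × 0.145 = 0.05075
Normalizing constant = 0.30545.
Largest term belongs to Personal, so Personal is most probable.

Personal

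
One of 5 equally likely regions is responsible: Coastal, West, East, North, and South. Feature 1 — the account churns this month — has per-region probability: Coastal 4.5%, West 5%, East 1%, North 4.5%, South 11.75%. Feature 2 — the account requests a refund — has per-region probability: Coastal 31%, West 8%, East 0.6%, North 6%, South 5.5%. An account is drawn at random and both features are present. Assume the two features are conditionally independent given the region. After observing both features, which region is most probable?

Coastal

Since the prior is uniform, the posterior is proportional to the likelihood:
  Coastal: 0.045 × 0.31 = 0.01395
  West: 0.05 × 0.08 = 0.004
  East: 0.01 × 0.006 = 0.00006
  North: 0.045 × 0.06 = 0.0027
  South: 0.1175 × 0.055 = 0.0064625
Sum = 0.0271725.
Largest term belongs to Coastal, so Coastal is most probable.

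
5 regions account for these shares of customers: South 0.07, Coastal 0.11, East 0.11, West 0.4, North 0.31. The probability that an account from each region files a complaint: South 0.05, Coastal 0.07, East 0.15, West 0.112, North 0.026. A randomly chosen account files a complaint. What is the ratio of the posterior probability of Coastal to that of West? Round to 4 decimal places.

0.1719

Prior × likelihood for each hypothesis:
  South: 0.07 × 0.05 = 0.0035
  Coastal: 0.11 × 0.07 = 0.0077
  East: 0.11 × 0.15 = 0.0165
  West: 0.4 × 0.112 = 0.0448
  North: 0.31 × 0.026 = 0.00806
Sum = 0.08056.
The ratio is 0.0077 / 0.0448 (the normalizer cancels) = 0.1719.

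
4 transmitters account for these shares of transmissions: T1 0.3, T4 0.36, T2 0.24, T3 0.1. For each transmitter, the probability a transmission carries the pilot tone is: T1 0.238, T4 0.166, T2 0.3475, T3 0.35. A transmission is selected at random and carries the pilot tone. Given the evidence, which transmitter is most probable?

Prior × likelihood for each hypothesis:
  T1: 0.3 × 0.238 = 0.0714
  T4: 0.36 × 0.166 = 0.05976
  T2: 0.24 × 0.3475 = 0.0834
  T3: 0.1 × 0.35 = 0.035
Normalizing constant = 0.24956.
Largest term belongs to T2, so T2 is most probable.

T2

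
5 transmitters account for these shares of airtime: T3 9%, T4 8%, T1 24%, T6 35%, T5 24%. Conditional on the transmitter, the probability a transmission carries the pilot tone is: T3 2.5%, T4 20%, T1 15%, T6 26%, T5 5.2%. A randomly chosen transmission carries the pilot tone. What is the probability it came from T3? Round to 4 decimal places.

Prior × likelihood for each hypothesis:
  T3: 0.09 × 0.025 = 0.00225
  T4: 0.08 × 0.2 = 0.016
  T1: 0.24 × 0.15 = 0.036
  T6: 0.35 × 0.26 = 0.091
  T5: 0.24 × 0.052 = 0.01248
Normalizing constant = 0.15773.
P(T3 | evidence) = 0.00225 / 0.15773 ≈ 0.0143.

0.0143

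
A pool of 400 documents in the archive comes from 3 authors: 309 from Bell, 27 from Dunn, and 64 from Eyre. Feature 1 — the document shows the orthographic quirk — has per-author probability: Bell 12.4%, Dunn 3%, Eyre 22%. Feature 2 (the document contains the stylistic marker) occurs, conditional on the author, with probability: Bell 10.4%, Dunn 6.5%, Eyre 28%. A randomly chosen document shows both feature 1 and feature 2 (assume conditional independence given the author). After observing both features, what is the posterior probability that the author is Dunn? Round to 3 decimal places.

Compute prior × likelihood for every hypothesis:
  Bell: 0.7725 × 0.124 × 0.104 = 0.00996216
  Dunn: 0.0675 × 0.03 × 0.065 = 0.000131625
  Eyre: 0.16 × 0.22 × 0.28 = 0.009856
Normalizing constant = 0.019949785.
P(Dunn | evidence) = 0.000131625 / 0.019949785 ≈ 0.007.

0.007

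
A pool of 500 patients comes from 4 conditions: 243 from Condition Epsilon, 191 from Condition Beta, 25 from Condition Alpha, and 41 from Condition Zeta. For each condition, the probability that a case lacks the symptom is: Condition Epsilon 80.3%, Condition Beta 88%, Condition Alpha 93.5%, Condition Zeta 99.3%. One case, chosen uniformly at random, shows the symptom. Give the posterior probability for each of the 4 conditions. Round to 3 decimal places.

Condition Epsilon 0.658, Condition Beta 0.315, Condition Alpha 0.022, Condition Zeta 0.004

Taking complements, P(symptomatic | each) = Condition Epsilon 0.197, Condition Beta 0.12, Condition Alpha 0.065, Condition Zeta 0.007.
By Bayes' rule, posterior ∝ prior × likelihood:
  Condition Epsilon: 0.486 × 0.197 = 0.095742
  Condition Beta: 0.382 × 0.12 = 0.04584
  Condition Alpha: 0.05 × 0.065 = 0.00325
  Condition Zeta: 0.082 × 0.007 = 0.000574
Total = 0.145406.
P(Condition Epsilon | symptomatic) = 0.095742/0.145406 ≈ 0.658
P(Condition Beta | symptomatic) = 0.04584/0.145406 ≈ 0.315
P(Condition Alpha | symptomatic) = 0.00325/0.145406 ≈ 0.022
P(Condition Zeta | symptomatic) = 0.000574/0.145406 ≈ 0.004
(Check: 0.658+0.315+0.022+0.004 = 0.999.)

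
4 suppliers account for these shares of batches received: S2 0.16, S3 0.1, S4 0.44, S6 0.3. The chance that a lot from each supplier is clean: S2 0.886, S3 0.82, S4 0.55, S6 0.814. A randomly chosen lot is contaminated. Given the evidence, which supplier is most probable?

Taking complements, P(contaminated | each) = S2 0.114, S3 0.18, S4 0.45, S6 0.186.
Compute prior × likelihood for every hypothesis:
  S2: 0.16 × 0.114 = 0.01824
  S3: 0.1 × 0.18 = 0.018
  S4: 0.44 × 0.45 = 0.198
  S6: 0.3 × 0.186 = 0.0558
Sum = 0.29004.
Largest term belongs to S4, so S4 is most probable.

S4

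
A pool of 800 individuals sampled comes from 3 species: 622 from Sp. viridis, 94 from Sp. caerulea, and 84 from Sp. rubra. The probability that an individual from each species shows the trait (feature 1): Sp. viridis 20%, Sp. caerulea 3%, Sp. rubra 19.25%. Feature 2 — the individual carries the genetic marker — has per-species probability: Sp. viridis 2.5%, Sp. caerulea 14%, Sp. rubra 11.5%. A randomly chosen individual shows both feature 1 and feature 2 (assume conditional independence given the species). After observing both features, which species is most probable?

Sp. viridis

By Bayes' rule, posterior ∝ prior × likelihood:
  Sp. viridis: 0.7775 × 0.2 × 0.025 = 0.0038875
  Sp. caerulea: 0.1175 × 0.03 × 0.14 = 0.0004935
  Sp. rubra: 0.105 × 0.1925 × 0.115 = 0.0023244375
Normalizing constant = 0.0067054375.
Largest term belongs to Sp. viridis, so Sp. viridis is most probable.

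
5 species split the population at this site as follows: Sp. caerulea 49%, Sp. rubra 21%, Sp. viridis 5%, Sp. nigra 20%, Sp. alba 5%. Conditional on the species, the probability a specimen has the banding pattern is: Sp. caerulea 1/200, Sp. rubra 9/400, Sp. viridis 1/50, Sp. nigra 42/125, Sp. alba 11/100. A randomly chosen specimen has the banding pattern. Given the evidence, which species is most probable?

Compute prior × likelihood for every hypothesis:
  Sp. caerulea: 0.49 × 0.005 = 0.00245
  Sp. rubra: 0.21 × 0.0225 = 0.004725
  Sp. viridis: 0.05 × 0.02 = 0.001
  Sp. nigra: 0.2 × 0.336 = 0.0672
  Sp. alba: 0.05 × 0.11 = 0.0055
Normalizing constant = 0.080875.
Largest term belongs to Sp. nigra, so Sp. nigra is most probable.

Sp. nigra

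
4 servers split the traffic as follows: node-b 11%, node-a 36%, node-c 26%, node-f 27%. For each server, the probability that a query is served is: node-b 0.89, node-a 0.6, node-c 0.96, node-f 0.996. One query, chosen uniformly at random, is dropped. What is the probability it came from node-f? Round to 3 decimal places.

Taking complements, P(dropped | each) = node-b 0.11, node-a 0.4, node-c 0.04, node-f 0.004.
Compute prior × likelihood for every hypothesis:
  node-b: 0.11 × 0.11 = 0.0121
  node-a: 0.36 × 0.4 = 0.144
  node-c: 0.26 × 0.04 = 0.0104
  node-f: 0.27 × 0.004 = 0.00108
Total = 0.16758.
P(node-f | evidence) = 0.00108 / 0.16758 ≈ 0.006.

0.006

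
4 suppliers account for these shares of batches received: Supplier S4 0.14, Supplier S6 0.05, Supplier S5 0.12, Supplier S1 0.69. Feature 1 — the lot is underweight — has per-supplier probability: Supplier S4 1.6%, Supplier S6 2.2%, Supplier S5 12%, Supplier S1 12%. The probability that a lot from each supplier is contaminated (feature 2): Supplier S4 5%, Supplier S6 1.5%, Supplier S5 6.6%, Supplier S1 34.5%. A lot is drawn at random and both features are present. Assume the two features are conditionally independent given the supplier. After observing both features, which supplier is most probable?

Unnormalized posteriors (prior × likelihood):
  Supplier S4: 0.14 × 0.016 × 0.05 = 0.000112
  Supplier S6: 0.05 × 0.022 × 0.015 = 0.0000165
  Supplier S5: 0.12 × 0.12 × 0.066 = 0.0009504
  Supplier S1: 0.69 × 0.12 × 0.345 = 0.028566
Total = 0.0296449.
Largest term belongs to Supplier S1, so Supplier S1 is most probable.

Supplier S1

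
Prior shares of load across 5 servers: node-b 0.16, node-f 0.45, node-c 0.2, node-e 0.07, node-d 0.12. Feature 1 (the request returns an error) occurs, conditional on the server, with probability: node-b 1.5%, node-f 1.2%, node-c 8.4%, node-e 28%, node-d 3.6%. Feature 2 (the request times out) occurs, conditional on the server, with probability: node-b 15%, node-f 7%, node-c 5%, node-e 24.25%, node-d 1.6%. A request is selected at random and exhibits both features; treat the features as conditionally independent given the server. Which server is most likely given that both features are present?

Compute prior × likelihood for every hypothesis:
  node-b: 0.16 × 0.015 × 0.15 = 0.00036
  node-f: 0.45 × 0.012 × 0.07 = 0.000378
  node-c: 0.2 × 0.084 × 0.05 = 0.00084
  node-e: 0.07 × 0.28 × 0.2425 = 0.004753
  node-d: 0.12 × 0.036 × 0.016 = 0.00006912
Sum = 0.00640012.
Largest term belongs to node-e, so node-e is most probable.

node-e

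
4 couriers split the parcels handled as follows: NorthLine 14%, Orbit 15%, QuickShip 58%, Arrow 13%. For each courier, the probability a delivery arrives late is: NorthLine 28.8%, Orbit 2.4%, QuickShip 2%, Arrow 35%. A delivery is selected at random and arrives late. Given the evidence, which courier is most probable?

Prior × likelihood for each hypothesis:
  NorthLine: 0.14 × 0.288 = 0.04032
  Orbit: 0.15 × 0.024 = 0.0036
  QuickShip: 0.58 × 0.02 = 0.0116
  Arrow: 0.13 × 0.35 = 0.0455
Normalizing constant = 0.10102.
Largest term belongs to Arrow, so Arrow is most probable.

Arrow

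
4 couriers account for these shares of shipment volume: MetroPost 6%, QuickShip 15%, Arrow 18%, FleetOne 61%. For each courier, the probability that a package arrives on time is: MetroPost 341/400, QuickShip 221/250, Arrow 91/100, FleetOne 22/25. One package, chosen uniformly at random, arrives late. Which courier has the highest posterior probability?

Taking complements, P(late | each) = MetroPost 0.1475, QuickShip 0.116, Arrow 0.09, FleetOne 0.12.
Prior × likelihood for each hypothesis:
  MetroPost: 0.06 × 0.1475 = 0.00885
  QuickShip: 0.15 × 0.116 = 0.0174
  Arrow: 0.18 × 0.09 = 0.0162
  FleetOne: 0.61 × 0.12 = 0.0732
Normalizing constant = 0.11565.
Largest term belongs to FleetOne, so FleetOne is most probable.

FleetOne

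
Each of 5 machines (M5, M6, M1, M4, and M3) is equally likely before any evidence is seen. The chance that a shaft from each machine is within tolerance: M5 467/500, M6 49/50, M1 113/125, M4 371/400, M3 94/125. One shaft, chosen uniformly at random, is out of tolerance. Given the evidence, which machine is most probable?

Taking complements, P(oversize | each) = M5 0.066, M6 0.02, M1 0.096, M4 0.0725, M3 0.248.
With a uniform prior (1/5 each), posterior ∝ likelihood:
  M5: 0.066
  M6: 0.02
  M1: 0.096
  M4: 0.0725
  M3: 0.248
Total = 0.5025.
Largest term belongs to M3, so M3 is most probable.

M3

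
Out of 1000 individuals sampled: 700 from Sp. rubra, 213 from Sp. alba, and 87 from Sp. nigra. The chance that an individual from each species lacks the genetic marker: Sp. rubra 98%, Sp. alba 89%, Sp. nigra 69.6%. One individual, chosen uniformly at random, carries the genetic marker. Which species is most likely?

Sp. nigra

Taking complements, P(marker | each) = Sp. rubra 0.02, Sp. alba 0.11, Sp. nigra 0.304.
Compute prior × likelihood for every hypothesis:
  Sp. rubra: 0.7 × 0.02 = 0.014
  Sp. alba: 0.213 × 0.11 = 0.02343
  Sp. nigra: 0.087 × 0.304 = 0.026448
Total = 0.063878.
Largest term belongs to Sp. nigra, so Sp. nigra is most probable.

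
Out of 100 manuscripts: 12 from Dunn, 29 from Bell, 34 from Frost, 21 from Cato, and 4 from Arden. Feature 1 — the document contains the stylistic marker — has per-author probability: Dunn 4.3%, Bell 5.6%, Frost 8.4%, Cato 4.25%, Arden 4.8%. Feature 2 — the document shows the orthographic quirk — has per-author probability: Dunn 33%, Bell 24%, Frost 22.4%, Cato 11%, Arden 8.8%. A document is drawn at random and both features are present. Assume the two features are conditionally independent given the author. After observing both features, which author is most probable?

Frost

Unnormalized posteriors (prior × likelihood):
  Dunn: 0.12 × 0.043 × 0.33 = 0.0017028
  Bell: 0.29 × 0.056 × 0.24 = 0.0038976
  Frost: 0.34 × 0.084 × 0.224 = 0.00639744
  Cato: 0.21 × 0.0425 × 0.11 = 0.00098175
  Arden: 0.04 × 0.048 × 0.088 = 0.00016896
Normalizing constant = 0.01314855.
Largest term belongs to Frost, so Frost is most probable.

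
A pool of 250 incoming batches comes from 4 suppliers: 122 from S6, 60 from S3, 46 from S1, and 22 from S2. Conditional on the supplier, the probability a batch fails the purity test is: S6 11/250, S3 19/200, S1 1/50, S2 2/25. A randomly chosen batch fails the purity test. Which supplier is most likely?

S3

Compute prior × likelihood for every hypothesis:
  S6: 0.488 × 0.044 = 0.021472
  S3: 0.24 × 0.095 = 0.0228
  S1: 0.184 × 0.02 = 0.00368
  S2: 0.088 × 0.08 = 0.00704
Sum = 0.054992.
Largest term belongs to S3, so S3 is most probable.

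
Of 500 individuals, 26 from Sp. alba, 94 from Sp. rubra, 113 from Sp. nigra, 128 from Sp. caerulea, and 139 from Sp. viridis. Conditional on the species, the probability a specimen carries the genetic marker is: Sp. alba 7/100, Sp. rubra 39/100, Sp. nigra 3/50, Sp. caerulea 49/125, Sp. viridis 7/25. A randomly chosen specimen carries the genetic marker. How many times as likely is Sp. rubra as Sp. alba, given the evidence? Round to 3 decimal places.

20.143

Prior × likelihood for each hypothesis:
  Sp. alba: 0.052 × 0.07 = 0.00364
  Sp. rubra: 0.188 × 0.39 = 0.07332
  Sp. nigra: 0.226 × 0.06 = 0.01356
  Sp. caerulea: 0.256 × 0.392 = 0.100352
  Sp. viridis: 0.278 × 0.28 = 0.07784
Normalizing constant = 0.268712.
The ratio is 0.07332 / 0.00364 (the normalizer cancels) = 20.143.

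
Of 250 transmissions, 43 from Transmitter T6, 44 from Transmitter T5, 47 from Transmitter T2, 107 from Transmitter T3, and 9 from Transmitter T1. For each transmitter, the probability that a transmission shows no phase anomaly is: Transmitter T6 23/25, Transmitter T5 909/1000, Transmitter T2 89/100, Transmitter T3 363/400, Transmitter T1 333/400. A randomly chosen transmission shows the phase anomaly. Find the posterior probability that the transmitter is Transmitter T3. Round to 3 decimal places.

0.412

Taking complements, P(anomaly | each) = Transmitter T6 0.08, Transmitter T5 0.091, Transmitter T2 0.11, Transmitter T3 0.0925, Transmitter T1 0.1675.
Compute prior × likelihood for every hypothesis:
  Transmitter T6: 0.172 × 0.08 = 0.01376
  Transmitter T5: 0.176 × 0.091 = 0.016016
  Transmitter T2: 0.188 × 0.11 = 0.02068
  Transmitter T3: 0.428 × 0.0925 = 0.03959
  Transmitter T1: 0.036 × 0.1675 = 0.00603
Total = 0.096076.
P(Transmitter T3 | evidence) = 0.03959 / 0.096076 ≈ 0.412.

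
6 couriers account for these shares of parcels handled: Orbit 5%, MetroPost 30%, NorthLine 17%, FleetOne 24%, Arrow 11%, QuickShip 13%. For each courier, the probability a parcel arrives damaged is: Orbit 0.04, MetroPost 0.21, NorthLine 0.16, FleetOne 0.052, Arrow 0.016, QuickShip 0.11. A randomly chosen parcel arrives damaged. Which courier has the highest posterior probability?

MetroPost

Prior × likelihood for each hypothesis:
  Orbit: 0.05 × 0.04 = 0.002
  MetroPost: 0.3 × 0.21 = 0.063
  NorthLine: 0.17 × 0.16 = 0.0272
  FleetOne: 0.24 × 0.052 = 0.01248
  Arrow: 0.11 × 0.016 = 0.00176
  QuickShip: 0.13 × 0.11 = 0.0143
Sum = 0.12074.
Largest term belongs to MetroPost, so MetroPost is most probable.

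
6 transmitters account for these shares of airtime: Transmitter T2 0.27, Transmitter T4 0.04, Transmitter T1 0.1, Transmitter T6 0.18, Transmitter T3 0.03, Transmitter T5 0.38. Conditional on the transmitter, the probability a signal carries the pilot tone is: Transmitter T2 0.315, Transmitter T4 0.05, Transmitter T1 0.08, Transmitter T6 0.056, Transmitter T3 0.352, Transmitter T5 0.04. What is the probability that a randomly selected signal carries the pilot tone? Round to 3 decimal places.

0.131

Unnormalized posteriors (prior × likelihood):
  Transmitter T2: 0.27 × 0.315 = 0.08505
  Transmitter T4: 0.04 × 0.05 = 0.002
  Transmitter T1: 0.1 × 0.08 = 0.008
  Transmitter T6: 0.18 × 0.056 = 0.01008
  Transmitter T3: 0.03 × 0.352 = 0.01056
  Transmitter T5: 0.38 × 0.04 = 0.0152
P(pilot) = 0.08505 + 0.002 + 0.008 + 0.01008 + 0.01056 + 0.0152 = 0.13089 → 0.131.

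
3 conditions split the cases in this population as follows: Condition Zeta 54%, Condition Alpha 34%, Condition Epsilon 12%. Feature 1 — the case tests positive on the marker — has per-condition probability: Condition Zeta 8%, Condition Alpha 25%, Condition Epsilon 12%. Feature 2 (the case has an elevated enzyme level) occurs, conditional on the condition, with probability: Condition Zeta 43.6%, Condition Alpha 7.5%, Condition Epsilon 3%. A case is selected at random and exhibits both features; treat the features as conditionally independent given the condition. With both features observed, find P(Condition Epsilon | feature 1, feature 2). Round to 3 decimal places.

Prior × likelihood for each hypothesis:
  Condition Zeta: 0.54 × 0.08 × 0.436 = 0.0188352
  Condition Alpha: 0.34 × 0.25 × 0.075 = 0.006375
  Condition Epsilon: 0.12 × 0.12 × 0.03 = 0.000432
Normalizing constant = 0.0256422.
P(Condition Epsilon | evidence) = 0.000432 / 0.0256422 ≈ 0.017.

0.017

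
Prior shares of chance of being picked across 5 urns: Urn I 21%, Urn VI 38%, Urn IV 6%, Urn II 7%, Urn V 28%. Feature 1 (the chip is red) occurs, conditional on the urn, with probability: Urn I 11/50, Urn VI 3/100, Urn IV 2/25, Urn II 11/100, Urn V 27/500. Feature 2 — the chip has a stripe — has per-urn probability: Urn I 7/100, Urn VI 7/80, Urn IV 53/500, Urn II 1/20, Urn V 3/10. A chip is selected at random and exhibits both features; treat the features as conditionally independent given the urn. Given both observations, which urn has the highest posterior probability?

Unnormalized posteriors (prior × likelihood):
  Urn I: 0.21 × 0.22 × 0.07 = 0.003234
  Urn VI: 0.38 × 0.03 × 0.0875 = 0.0009975
  Urn IV: 0.06 × 0.08 × 0.106 = 0.0005088
  Urn II: 0.07 × 0.11 × 0.05 = 0.000385
  Urn V: 0.28 × 0.054 × 0.3 = 0.004536
Normalizing constant = 0.0096613.
Largest term belongs to Urn V, so Urn V is most probable.

Urn V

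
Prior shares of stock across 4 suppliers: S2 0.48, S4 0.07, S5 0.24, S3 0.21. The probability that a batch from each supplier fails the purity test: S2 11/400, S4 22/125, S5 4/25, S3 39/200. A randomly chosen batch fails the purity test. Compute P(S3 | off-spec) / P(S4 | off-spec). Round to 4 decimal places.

3.3239

By Bayes' rule, posterior ∝ prior × likelihood:
  S2: 0.48 × 0.0275 = 0.0132
  S4: 0.07 × 0.176 = 0.01232
  S5: 0.24 × 0.16 = 0.0384
  S3: 0.21 × 0.195 = 0.04095
Sum = 0.10487.
The ratio is 0.04095 / 0.01232 (the normalizer cancels) = 3.3239.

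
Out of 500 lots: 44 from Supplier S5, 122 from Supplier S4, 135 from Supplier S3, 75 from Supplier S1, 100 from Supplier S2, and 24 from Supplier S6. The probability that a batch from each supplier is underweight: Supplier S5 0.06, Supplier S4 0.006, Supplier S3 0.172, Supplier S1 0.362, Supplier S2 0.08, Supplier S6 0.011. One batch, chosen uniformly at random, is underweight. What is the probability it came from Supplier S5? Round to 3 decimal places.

Unnormalized posteriors (prior × likelihood):
  Supplier S5: 0.088 × 0.06 = 0.00528
  Supplier S4: 0.244 × 0.006 = 0.001464
  Supplier S3: 0.27 × 0.172 = 0.04644
  Supplier S1: 0.15 × 0.362 = 0.0543
  Supplier S2: 0.2 × 0.08 = 0.016
  Supplier S6: 0.048 × 0.011 = 0.000528
Sum = 0.124012.
P(Supplier S5 | evidence) = 0.00528 / 0.124012 ≈ 0.043.

0.043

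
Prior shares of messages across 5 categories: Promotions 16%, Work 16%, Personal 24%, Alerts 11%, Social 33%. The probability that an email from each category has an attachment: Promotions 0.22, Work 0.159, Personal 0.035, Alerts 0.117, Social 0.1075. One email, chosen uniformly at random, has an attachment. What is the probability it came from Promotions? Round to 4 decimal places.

By Bayes' rule, posterior ∝ prior × likelihood:
  Promotions: 0.16 × 0.22 = 0.0352
  Work: 0.16 × 0.159 = 0.02544
  Personal: 0.24 × 0.035 = 0.0084
  Alerts: 0.11 × 0.117 = 0.01287
  Social: 0.33 × 0.1075 = 0.035475
Total = 0.117385.
P(Promotions | evidence) = 0.0352 / 0.117385 ≈ 0.2999.

0.2999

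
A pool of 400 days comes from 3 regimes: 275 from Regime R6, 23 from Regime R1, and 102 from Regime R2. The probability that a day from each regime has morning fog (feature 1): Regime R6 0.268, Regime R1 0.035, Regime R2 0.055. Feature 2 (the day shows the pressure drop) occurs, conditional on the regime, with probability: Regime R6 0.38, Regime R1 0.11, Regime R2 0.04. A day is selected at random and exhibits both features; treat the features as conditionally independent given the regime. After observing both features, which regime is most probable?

By Bayes' rule, posterior ∝ prior × likelihood:
  Regime R6: 0.6875 × 0.268 × 0.38 = 0.070015
  Regime R1: 0.0575 × 0.035 × 0.11 = 0.000221375
  Regime R2: 0.255 × 0.055 × 0.04 = 0.000561
Normalizing constant = 0.070797375.
Largest term belongs to Regime R6, so Regime R6 is most probable.

Regime R6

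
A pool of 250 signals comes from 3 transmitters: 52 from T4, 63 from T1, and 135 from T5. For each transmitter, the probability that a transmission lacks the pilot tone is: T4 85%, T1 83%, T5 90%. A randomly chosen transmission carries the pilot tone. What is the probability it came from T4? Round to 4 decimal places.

Taking complements, P(pilot | each) = T4 0.15, T1 0.17, T5 0.1.
Unnormalized posteriors (prior × likelihood):
  T4: 0.208 × 0.15 = 0.0312
  T1: 0.252 × 0.17 = 0.04284
  T5: 0.54 × 0.1 = 0.054
Sum = 0.12804.
P(T4 | evidence) = 0.0312 / 0.12804 ≈ 0.2437.

0.2437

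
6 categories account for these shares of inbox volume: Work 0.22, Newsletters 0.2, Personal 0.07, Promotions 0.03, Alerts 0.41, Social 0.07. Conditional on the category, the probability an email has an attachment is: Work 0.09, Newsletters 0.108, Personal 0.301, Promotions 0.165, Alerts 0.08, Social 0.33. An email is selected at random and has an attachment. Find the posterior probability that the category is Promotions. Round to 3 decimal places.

By Bayes' rule, posterior ∝ prior × likelihood:
  Work: 0.22 × 0.09 = 0.0198
  Newsletters: 0.2 × 0.108 = 0.0216
  Personal: 0.07 × 0.301 = 0.02107
  Promotions: 0.03 × 0.165 = 0.00495
  Alerts: 0.41 × 0.08 = 0.0328
  Social: 0.07 × 0.33 = 0.0231
Total = 0.12332.
P(Promotions | evidence) = 0.00495 / 0.12332 ≈ 0.040.

0.040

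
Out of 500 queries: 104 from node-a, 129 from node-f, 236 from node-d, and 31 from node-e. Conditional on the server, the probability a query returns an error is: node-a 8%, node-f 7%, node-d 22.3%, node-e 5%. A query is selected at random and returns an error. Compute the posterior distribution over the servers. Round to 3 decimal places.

Prior × likelihood for each hypothesis:
  node-a: 0.208 × 0.08 = 0.01664
  node-f: 0.258 × 0.07 = 0.01806
  node-d: 0.472 × 0.223 = 0.105256
  node-e: 0.062 × 0.05 = 0.0031
Normalizing constant = 0.143056.
P(node-a | error) = 0.01664/0.143056 ≈ 0.116
P(node-f | error) = 0.01806/0.143056 ≈ 0.126
P(node-d | error) = 0.105256/0.143056 ≈ 0.736
P(node-e | error) = 0.0031/0.143056 ≈ 0.022

node-a 0.116, node-f 0.126, node-d 0.736, node-e 0.022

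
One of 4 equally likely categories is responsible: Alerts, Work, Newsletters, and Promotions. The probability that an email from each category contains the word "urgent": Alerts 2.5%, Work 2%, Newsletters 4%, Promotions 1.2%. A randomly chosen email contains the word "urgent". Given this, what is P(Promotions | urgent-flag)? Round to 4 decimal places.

0.1237

Since the prior is uniform, the posterior is proportional to the likelihood:
  Alerts: 0.025
  Work: 0.02
  Newsletters: 0.04
  Promotions: 0.012
Sum = 0.097.
P(Promotions | evidence) = 0.012 / 0.097 ≈ 0.1237.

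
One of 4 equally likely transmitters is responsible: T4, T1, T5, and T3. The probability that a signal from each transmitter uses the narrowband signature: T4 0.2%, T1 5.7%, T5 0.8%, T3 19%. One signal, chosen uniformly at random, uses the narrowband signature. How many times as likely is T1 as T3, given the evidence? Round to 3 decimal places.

Since the prior is uniform, the posterior is proportional to the likelihood:
  T4: 0.002
  T1: 0.057
  T5: 0.008
  T3: 0.19
Normalizing constant = 0.257.
The ratio is 0.057 / 0.19 (the normalizer cancels) = 0.300.

0.300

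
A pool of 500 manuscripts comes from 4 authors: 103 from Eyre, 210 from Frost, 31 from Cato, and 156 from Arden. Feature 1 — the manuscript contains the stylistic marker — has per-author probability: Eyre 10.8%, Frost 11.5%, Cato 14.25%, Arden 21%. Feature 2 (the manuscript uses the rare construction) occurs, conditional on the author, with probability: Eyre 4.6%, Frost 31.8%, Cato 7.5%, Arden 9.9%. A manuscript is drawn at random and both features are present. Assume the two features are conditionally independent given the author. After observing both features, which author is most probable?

Frost

Prior × likelihood for each hypothesis:
  Eyre: 0.206 × 0.108 × 0.046 = 0.001023408
  Frost: 0.42 × 0.115 × 0.318 = 0.0153594
  Cato: 0.062 × 0.1425 × 0.075 = 0.000662625
  Arden: 0.312 × 0.21 × 0.099 = 0.00648648
Sum = 0.023531913.
Largest term belongs to Frost, so Frost is most probable.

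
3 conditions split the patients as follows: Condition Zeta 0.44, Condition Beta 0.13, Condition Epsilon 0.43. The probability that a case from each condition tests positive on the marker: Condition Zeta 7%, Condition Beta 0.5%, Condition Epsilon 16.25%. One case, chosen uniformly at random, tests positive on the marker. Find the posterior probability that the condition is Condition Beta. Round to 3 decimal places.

0.006

Unnormalized posteriors (prior × likelihood):
  Condition Zeta: 0.44 × 0.07 = 0.0308
  Condition Beta: 0.13 × 0.005 = 0.00065
  Condition Epsilon: 0.43 × 0.1625 = 0.069875
Sum = 0.101325.
P(Condition Beta | evidence) = 0.00065 / 0.101325 ≈ 0.006.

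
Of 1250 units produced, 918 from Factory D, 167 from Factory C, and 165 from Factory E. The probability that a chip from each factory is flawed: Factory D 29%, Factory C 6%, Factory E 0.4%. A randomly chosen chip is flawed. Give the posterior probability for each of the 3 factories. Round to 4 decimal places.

Factory D 0.9614, Factory C 0.0362, Factory E 0.0024

By Bayes' rule, posterior ∝ prior × likelihood:
  Factory D: 0.7344 × 0.29 = 0.212976
  Factory C: 0.1336 × 0.06 = 0.008016
  Factory E: 0.132 × 0.004 = 0.000528
Sum = 0.22152.
P(Factory D | flawed) = 0.212976/0.22152 ≈ 0.9614
P(Factory C | flawed) = 0.008016/0.22152 ≈ 0.0362
P(Factory E | flawed) = 0.000528/0.22152 ≈ 0.0024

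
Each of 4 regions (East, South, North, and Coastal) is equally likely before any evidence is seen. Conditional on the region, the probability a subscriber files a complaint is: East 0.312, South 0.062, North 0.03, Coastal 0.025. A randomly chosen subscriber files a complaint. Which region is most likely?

East

Since the prior is uniform, the posterior is proportional to the likelihood:
  East: 0.312
  South: 0.062
  North: 0.03
  Coastal: 0.025
Normalizing constant = 0.429.
Largest term belongs to East, so East is most probable.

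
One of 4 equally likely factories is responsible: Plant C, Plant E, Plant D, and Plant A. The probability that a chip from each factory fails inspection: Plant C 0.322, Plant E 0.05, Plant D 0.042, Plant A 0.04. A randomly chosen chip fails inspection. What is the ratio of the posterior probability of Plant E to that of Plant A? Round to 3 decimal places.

1.250

Since the prior is uniform, the posterior is proportional to the likelihood:
  Plant C: 0.322
  Plant E: 0.05
  Plant D: 0.042
  Plant A: 0.04
Total = 0.454.
The ratio is 0.05 / 0.04 (the normalizer cancels) = 1.250.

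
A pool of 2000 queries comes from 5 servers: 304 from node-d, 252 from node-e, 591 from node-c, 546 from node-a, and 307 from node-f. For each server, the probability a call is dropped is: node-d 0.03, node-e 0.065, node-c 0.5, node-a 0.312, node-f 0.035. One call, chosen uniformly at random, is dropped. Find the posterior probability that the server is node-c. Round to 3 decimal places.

0.589

Prior × likelihood for each hypothesis:
  node-d: 0.152 × 0.03 = 0.00456
  node-e: 0.126 × 0.065 = 0.00819
  node-c: 0.2955 × 0.5 = 0.14775
  node-a: 0.273 × 0.312 = 0.085176
  node-f: 0.1535 × 0.035 = 0.0053725
Normalizing constant = 0.2510485.
P(node-c | evidence) = 0.14775 / 0.2510485 ≈ 0.589.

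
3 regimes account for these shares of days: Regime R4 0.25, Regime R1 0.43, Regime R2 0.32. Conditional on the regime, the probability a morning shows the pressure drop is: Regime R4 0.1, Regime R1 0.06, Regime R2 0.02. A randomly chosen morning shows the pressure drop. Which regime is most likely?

Compute prior × likelihood for every hypothesis:
  Regime R4: 0.25 × 0.1 = 0.025
  Regime R1: 0.43 × 0.06 = 0.0258
  Regime R2: 0.32 × 0.02 = 0.0064
Total = 0.0572.
Largest term belongs to Regime R1, so Regime R1 is most probable.

Regime R1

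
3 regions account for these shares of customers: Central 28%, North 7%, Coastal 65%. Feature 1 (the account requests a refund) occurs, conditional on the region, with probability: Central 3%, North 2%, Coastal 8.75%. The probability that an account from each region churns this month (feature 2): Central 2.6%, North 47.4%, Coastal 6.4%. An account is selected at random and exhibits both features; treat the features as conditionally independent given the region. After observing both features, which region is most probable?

Prior × likelihood for each hypothesis:
  Central: 0.28 × 0.03 × 0.026 = 0.0002184
  North: 0.07 × 0.02 × 0.474 = 0.0006636
  Coastal: 0.65 × 0.0875 × 0.064 = 0.00364
Normalizing constant = 0.004522.
Largest term belongs to Coastal, so Coastal is most probable.

Coastal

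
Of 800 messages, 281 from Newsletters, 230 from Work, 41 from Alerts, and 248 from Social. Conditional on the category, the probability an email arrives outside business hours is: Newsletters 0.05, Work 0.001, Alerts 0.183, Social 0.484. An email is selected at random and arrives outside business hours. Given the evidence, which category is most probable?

Social

Prior × likelihood for each hypothesis:
  Newsletters: 0.35125 × 0.05 = 0.0175625
  Work: 0.2875 × 0.001 = 0.0002875
  Alerts: 0.05125 × 0.183 = 0.00937875
  Social: 0.31 × 0.484 = 0.15004
Total = 0.17726875.
Largest term belongs to Social, so Social is most probable.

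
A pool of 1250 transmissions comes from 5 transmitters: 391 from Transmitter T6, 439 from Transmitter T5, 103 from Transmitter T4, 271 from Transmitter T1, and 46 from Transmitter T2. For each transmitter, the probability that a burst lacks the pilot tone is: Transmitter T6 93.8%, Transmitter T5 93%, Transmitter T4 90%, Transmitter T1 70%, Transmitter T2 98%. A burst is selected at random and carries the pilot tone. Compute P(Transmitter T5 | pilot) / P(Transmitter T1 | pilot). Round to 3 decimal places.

Taking complements, P(pilot | each) = Transmitter T6 0.062, Transmitter T5 0.07, Transmitter T4 0.1, Transmitter T1 0.3, Transmitter T2 0.02.
Prior × likelihood for each hypothesis:
  Transmitter T6: 0.3128 × 0.062 = 0.0193936
  Transmitter T5: 0.3512 × 0.07 = 0.024584
  Transmitter T4: 0.0824 × 0.1 = 0.00824
  Transmitter T1: 0.2168 × 0.3 = 0.06504
  Transmitter T2: 0.0368 × 0.02 = 0.000736
Total = 0.1179936.
The ratio is 0.024584 / 0.06504 (the normalizer cancels) = 0.378.

0.378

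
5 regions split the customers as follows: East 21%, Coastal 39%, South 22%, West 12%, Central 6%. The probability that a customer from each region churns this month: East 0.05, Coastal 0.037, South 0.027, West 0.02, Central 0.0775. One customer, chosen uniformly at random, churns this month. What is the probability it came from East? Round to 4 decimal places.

0.2769

Unnormalized posteriors (prior × likelihood):
  East: 0.21 × 0.05 = 0.0105
  Coastal: 0.39 × 0.037 = 0.01443
  South: 0.22 × 0.027 = 0.00594
  West: 0.12 × 0.02 = 0.0024
  Central: 0.06 × 0.0775 = 0.00465
Total = 0.03792.
P(East | evidence) = 0.0105 / 0.03792 ≈ 0.2769.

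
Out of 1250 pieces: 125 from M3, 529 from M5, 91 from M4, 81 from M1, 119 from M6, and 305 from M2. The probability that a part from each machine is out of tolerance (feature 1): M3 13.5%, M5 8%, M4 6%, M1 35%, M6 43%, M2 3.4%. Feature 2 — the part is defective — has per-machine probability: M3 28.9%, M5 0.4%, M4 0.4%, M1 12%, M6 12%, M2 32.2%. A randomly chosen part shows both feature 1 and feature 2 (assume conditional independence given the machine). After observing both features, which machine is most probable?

Compute prior × likelihood for every hypothesis:
  M3: 0.1 × 0.135 × 0.289 = 0.0039015
  M5: 0.4232 × 0.08 × 0.004 = 0.000135424
  M4: 0.0728 × 0.06 × 0.004 = 0.000017472
  M1: 0.0648 × 0.35 × 0.12 = 0.0027216
  M6: 0.0952 × 0.43 × 0.12 = 0.00491232
  M2: 0.244 × 0.034 × 0.322 = 0.002671312
Total = 0.014359628.
Largest term belongs to M6, so M6 is most probable.

M6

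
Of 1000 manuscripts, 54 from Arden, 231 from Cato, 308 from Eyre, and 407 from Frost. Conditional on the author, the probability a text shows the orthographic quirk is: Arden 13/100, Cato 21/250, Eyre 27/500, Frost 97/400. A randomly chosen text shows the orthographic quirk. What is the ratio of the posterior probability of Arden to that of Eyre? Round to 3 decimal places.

Unnormalized posteriors (prior × likelihood):
  Arden: 0.054 × 0.13 = 0.00702
  Cato: 0.231 × 0.084 = 0.019404
  Eyre: 0.308 × 0.054 = 0.016632
  Frost: 0.407 × 0.2425 = 0.0986975
Total = 0.1417535.
The ratio is 0.00702 / 0.016632 (the normalizer cancels) = 0.422.

0.422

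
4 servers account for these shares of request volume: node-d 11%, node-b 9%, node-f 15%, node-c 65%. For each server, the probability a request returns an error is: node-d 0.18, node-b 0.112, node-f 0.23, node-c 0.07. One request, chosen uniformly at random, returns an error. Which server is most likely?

Unnormalized posteriors (prior × likelihood):
  node-d: 0.11 × 0.18 = 0.0198
  node-b: 0.09 × 0.112 = 0.01008
  node-f: 0.15 × 0.23 = 0.0345
  node-c: 0.65 × 0.07 = 0.0455
Normalizing constant = 0.10988.
Largest term belongs to node-c, so node-c is most probable.

node-c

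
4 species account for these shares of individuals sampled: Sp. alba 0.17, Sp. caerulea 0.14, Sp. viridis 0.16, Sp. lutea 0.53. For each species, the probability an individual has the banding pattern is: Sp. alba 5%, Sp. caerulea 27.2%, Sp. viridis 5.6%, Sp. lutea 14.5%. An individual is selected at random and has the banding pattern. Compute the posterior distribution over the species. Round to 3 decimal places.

Sp. alba 0.064, Sp. caerulea 0.288, Sp. viridis 0.068, Sp. lutea 0.580

By Bayes' rule, posterior ∝ prior × likelihood:
  Sp. alba: 0.17 × 0.05 = 0.0085
  Sp. caerulea: 0.14 × 0.272 = 0.03808
  Sp. viridis: 0.16 × 0.056 = 0.00896
  Sp. lutea: 0.53 × 0.145 = 0.07685
Total = 0.13239.
P(Sp. alba | banded) = 0.0085/0.13239 ≈ 0.064
P(Sp. caerulea | banded) = 0.03808/0.13239 ≈ 0.288
P(Sp. viridis | banded) = 0.00896/0.13239 ≈ 0.068
P(Sp. lutea | banded) = 0.07685/0.13239 ≈ 0.580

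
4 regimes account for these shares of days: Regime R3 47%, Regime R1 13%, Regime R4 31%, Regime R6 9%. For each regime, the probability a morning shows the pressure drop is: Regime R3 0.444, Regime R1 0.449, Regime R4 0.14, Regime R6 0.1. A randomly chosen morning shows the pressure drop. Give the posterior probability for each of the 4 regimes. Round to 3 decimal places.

Compute prior × likelihood for every hypothesis:
  Regime R3: 0.47 × 0.444 = 0.20868
  Regime R1: 0.13 × 0.449 = 0.05837
  Regime R4: 0.31 × 0.14 = 0.0434
  Regime R6: 0.09 × 0.1 = 0.009
Sum = 0.31945.
P(Regime R3 | drop) = 0.20868/0.31945 ≈ 0.653
P(Regime R1 | drop) = 0.05837/0.31945 ≈ 0.183
P(Regime R4 | drop) = 0.0434/0.31945 ≈ 0.136
P(Regime R6 | drop) = 0.009/0.31945 ≈ 0.028

Regime R3 0.653, Regime R1 0.183, Regime R4 0.136, Regime R6 0.028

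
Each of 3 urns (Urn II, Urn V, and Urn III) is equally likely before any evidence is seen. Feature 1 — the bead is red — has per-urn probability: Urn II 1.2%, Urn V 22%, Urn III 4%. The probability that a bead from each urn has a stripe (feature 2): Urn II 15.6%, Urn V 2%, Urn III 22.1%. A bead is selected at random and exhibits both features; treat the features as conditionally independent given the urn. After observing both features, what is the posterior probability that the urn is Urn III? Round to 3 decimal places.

Since the prior is uniform, the posterior is proportional to the likelihood:
  Urn II: 0.012 × 0.156 = 0.001872
  Urn V: 0.22 × 0.02 = 0.0044
  Urn III: 0.04 × 0.221 = 0.00884
Normalizing constant = 0.015112.
P(Urn III | evidence) = 0.00884 / 0.015112 ≈ 0.585.

0.585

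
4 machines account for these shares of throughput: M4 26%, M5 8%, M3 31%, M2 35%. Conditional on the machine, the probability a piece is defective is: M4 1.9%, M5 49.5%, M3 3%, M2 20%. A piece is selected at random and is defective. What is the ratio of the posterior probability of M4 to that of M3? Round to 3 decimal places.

By Bayes' rule, posterior ∝ prior × likelihood:
  M4: 0.26 × 0.019 = 0.00494
  M5: 0.08 × 0.495 = 0.0396
  M3: 0.31 × 0.03 = 0.0093
  M2: 0.35 × 0.2 = 0.07
Normalizing constant = 0.12384.
The ratio is 0.00494 / 0.0093 (the normalizer cancels) = 0.531.

0.531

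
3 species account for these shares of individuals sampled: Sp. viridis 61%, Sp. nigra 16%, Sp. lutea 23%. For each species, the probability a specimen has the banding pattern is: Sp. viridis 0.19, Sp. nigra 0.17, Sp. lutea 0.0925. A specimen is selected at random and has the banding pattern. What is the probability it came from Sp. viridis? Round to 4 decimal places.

Prior × likelihood for each hypothesis:
  Sp. viridis: 0.61 × 0.19 = 0.1159
  Sp. nigra: 0.16 × 0.17 = 0.0272
  Sp. lutea: 0.23 × 0.0925 = 0.021275
Total = 0.164375.
P(Sp. viridis | evidence) = 0.1159 / 0.164375 ≈ 0.7051.

0.7051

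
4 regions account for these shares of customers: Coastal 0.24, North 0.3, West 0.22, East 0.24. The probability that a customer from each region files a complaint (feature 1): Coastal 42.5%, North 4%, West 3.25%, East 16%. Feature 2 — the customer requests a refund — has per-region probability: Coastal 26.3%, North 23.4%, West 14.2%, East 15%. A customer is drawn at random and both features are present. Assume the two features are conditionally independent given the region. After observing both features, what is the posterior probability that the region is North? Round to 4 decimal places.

Unnormalized posteriors (prior × likelihood):
  Coastal: 0.24 × 0.425 × 0.263 = 0.026826
  North: 0.3 × 0.04 × 0.234 = 0.002808
  West: 0.22 × 0.0325 × 0.142 = 0.0010153
  East: 0.24 × 0.16 × 0.15 = 0.00576
Normalizing constant = 0.0364093.
P(North | evidence) = 0.002808 / 0.0364093 ≈ 0.0771.

0.0771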